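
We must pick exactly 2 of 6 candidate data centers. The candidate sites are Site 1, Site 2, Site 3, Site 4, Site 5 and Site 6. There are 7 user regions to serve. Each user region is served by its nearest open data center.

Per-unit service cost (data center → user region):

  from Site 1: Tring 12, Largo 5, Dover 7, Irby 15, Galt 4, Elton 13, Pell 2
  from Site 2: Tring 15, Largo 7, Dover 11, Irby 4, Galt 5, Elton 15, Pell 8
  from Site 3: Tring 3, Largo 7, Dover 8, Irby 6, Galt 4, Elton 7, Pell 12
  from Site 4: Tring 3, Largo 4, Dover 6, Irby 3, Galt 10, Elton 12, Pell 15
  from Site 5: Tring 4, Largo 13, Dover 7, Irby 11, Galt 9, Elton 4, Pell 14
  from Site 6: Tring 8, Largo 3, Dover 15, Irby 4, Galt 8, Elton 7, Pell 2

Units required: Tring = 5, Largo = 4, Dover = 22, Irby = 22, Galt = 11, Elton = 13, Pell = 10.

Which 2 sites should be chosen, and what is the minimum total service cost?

Choose Site 4 and Site 6; total service cost 424.

With exactly 2 open, each user region uses its cheapest among the chosen.
{Site 4, Site 6}: Tring→Site 4 3·5=15, Largo→Site 6 3·4=12, Dover→Site 4 6·22=132, Irby→Site 4 3·22=66, Galt→Site 6 8·11=88, Elton→Site 6 7·13=91, Pell→Site 6 2·10=20. Service cost 424.
{Site 5, Site 6}: service cost 434
{Site 3, Site 6}: service cost 446
Among all 15 size-2 choices, {Site 4, Site 6} is lowest.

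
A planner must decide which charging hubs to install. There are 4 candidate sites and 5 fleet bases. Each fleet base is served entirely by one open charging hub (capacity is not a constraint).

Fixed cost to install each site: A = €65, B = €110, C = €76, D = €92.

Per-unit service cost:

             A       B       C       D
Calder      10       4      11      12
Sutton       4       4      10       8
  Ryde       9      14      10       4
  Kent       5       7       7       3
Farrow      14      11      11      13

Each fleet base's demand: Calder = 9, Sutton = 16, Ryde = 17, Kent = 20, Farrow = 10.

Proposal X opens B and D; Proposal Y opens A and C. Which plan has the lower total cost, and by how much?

Proposal X is cheaper by 118.

Proposal X: {B, D}: Calder→B 4·9=36, Sutton→B 4·16=64, Ryde→D 4·17=68, Kent→D 3·20=60, Farrow→B 11·10=110. Service 338; fixed 202; total 540.
Proposal Y: {A, C}: Calder→A 10·9=90, Sutton→A 4·16=64, Ryde→A 9·17=153, Kent→A 5·20=100, Farrow→C 11·10=110. Service 517; fixed 141; total 658.
Difference: |540 − 658| = 118.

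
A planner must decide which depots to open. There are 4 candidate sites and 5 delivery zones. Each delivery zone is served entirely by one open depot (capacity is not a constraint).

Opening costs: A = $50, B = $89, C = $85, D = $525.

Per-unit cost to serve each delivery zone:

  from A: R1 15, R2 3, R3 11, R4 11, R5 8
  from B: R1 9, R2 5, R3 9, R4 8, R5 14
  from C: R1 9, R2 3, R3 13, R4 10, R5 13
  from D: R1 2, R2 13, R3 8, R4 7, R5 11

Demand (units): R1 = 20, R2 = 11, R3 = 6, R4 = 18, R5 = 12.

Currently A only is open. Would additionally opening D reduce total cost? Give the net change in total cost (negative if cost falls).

Current service cost with {A}: 693.
Adding D: each delivery zone re-picks its cheapest; new service cost 343, saving 350.
Extra fixed cost: 525. Net change = 525 − 350 = 175.
(Totals: 743 → 918.)

No — net change +175 (cost rises by 175).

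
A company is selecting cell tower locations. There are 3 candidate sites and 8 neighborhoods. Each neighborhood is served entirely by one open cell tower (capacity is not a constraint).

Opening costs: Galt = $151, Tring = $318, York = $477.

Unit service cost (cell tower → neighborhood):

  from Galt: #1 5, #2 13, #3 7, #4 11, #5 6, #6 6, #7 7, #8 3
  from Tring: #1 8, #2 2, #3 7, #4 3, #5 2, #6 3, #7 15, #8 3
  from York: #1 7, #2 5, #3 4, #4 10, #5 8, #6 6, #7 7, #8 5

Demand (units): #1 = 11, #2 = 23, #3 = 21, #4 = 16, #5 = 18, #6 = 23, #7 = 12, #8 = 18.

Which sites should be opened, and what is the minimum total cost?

Open Tring only; minimum total cost 986.

For any fixed open set, each neighborhood goes to its cheapest open site; total = fixed + service.
{Tring}: #1→Tring 8·11=88, #2→Tring 2·23=46, #3→Tring 7·21=147, #4→Tring 3·16=48, #5→Tring 2·18=36, #6→Tring 3·23=69, #7→Tring 15·12=180, #8→Tring 3·18=54. Service 668; fixed 318; total 986.
{Galt, Tring}: service 539 + fixed 469 = 1008
{Galt}: #1→Galt 5·11=55, #2→Galt 13·23=299, #3→Galt 7·21=147, #4→Galt 11·16=176, #5→Galt 6·18=108, #6→Galt 6·23=138, #7→Galt 7·12=84, #8→Galt 3·18=54. Service 1061; fixed 151; total 1212.
{Galt, Tring, York}: #1→Galt 5·11=55, #2→Tring 2·23=46, #3→York 4·21=84, #4→Tring 3·16=48, #5→Tring 2·18=36, #6→Tring 3·23=69, #7→Galt 7·12=84, #8→Galt 3·18=54. Service 476; fixed 946; total 1422.
(All 7 nonempty subsets were checked; Tring only is lowest.)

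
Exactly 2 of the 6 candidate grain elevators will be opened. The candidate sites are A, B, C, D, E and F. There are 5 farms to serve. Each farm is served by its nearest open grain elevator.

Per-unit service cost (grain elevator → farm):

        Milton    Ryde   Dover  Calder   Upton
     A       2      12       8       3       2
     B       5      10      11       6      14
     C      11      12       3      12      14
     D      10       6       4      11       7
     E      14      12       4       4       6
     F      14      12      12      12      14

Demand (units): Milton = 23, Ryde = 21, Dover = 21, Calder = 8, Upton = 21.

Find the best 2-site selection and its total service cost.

With exactly 2 open, each farm uses its cheapest among the chosen.
{A, D}: Milton→A 2·23=46, Ryde→D 6·21=126, Dover→D 4·21=84, Calder→A 3·8=24, Upton→A 2·21=42. Service cost 322.
{A, C}: service cost 427
{A, E}: service cost 448
Among all 15 size-2 choices, {A, D} is lowest.

Choose A and D; total service cost 322.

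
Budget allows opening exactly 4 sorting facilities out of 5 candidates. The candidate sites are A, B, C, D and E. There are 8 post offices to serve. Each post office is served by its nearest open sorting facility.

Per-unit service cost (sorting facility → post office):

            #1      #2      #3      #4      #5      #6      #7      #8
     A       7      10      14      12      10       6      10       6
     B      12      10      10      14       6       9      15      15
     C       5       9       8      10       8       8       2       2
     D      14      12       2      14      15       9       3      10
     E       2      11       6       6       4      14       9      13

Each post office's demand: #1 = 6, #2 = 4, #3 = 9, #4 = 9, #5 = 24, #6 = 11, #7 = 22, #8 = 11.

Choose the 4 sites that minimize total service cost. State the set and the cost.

With exactly 4 open, each post office uses its cheapest among the chosen.
{A, C, D, E}: #1→E 2·6=12, #2→C 9·4=36, #3→D 2·9=18, #4→E 6·9=54, #5→E 4·24=96, #6→A 6·11=66, #7→C 2·22=44, #8→C 2·11=22. Service cost 348.
{B, C, D, E}: service cost 370
{A, B, C, E}: service cost 384
Among all 5 size-4 choices, {A, C, D, E} is lowest.

Choose A, C, D and E; total service cost 348.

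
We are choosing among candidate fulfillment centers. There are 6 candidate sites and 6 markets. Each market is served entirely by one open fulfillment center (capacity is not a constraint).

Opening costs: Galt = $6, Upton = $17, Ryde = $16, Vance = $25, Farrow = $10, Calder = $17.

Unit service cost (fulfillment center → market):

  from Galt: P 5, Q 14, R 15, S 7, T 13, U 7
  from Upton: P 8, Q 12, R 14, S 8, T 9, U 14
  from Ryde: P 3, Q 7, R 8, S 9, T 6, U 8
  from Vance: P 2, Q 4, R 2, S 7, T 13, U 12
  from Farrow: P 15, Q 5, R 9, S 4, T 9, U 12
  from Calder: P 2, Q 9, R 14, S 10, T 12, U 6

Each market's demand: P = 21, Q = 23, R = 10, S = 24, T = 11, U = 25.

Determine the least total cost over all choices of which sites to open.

Minimum total cost: 534

For any fixed open set, each market goes to its cheapest open site; total = fixed + service.
{Ryde, Vance, Farrow, Calder}: P→Vance 2·21=42, Q→Vance 4·23=92, R→Vance 2·10=20, S→Farrow 4·24=96, T→Ryde 6·11=66, U→Calder 6·25=150. Service 466; fixed 68; total 534.
{Galt, Ryde, Vance, Farrow, Calder}: service 466 + fixed 74 = 540
{Galt, Ryde, Vance, Farrow}: service 491 + fixed 57 = 548
{Galt, Upton, Ryde, Vance, Farrow, Calder}: P→Vance 2·21=42, Q→Vance 4·23=92, R→Vance 2·10=20, S→Farrow 4·24=96, T→Ryde 6·11=66, U→Calder 6·25=150. Service 466; fixed 91; total 557.
No other subset beats 534.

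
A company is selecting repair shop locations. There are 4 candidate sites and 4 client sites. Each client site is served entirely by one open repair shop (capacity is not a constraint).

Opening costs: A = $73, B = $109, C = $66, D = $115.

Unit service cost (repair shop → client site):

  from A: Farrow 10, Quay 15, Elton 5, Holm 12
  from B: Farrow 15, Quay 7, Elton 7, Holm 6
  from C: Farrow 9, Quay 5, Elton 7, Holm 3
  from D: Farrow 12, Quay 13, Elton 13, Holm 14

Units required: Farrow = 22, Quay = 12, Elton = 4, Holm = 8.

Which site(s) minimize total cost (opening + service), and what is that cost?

Open C only; minimum total cost 376.

For any fixed open set, each client site goes to its cheapest open site; total = fixed + service.
{C}: Farrow→C 9·22=198, Quay→C 5·12=60, Elton→C 7·4=28, Holm→C 3·8=24. Service 310; fixed 66; total 376.
{A, C}: service 302 + fixed 139 = 441
{B, C}: service 310 + fixed 175 = 485
{A, B, C, D}: service 302 + fixed 363 = 665
No other subset beats 376.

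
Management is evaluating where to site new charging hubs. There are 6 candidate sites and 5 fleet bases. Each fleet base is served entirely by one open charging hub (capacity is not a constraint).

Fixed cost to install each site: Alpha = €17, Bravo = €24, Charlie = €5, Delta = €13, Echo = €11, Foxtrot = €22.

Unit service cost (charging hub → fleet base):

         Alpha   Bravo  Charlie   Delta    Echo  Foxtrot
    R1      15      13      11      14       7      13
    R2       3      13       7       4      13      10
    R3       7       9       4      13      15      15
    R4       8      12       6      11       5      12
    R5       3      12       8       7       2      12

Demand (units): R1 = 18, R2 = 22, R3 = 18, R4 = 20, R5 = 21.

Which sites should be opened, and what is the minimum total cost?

Open Alpha, Charlie and Echo; minimum total cost 439.

For any fixed open set, each fleet base goes to its cheapest open site; total = fixed + service.
{Alpha, Charlie, Echo}: R1→Echo 7·18=126, R2→Alpha 3·22=66, R3→Charlie 4·18=72, R4→Echo 5·20=100, R5→Echo 2·21=42. Service 406; fixed 33; total 439.
{Alpha, Charlie, Delta, Echo}: R1→Echo 7·18=126, R2→Alpha 3·22=66, R3→Charlie 4·18=72, R4→Echo 5·20=100, R5→Echo 2·21=42. Service 406; fixed 46; total 452.
{Charlie, Delta, Echo}: service 428 + fixed 29 = 457
{Alpha, Bravo, Charlie, Delta, Echo, Foxtrot}: R1→Echo 7·18=126, R2→Alpha 3·22=66, R3→Charlie 4·18=72, R4→Echo 5·20=100, R5→Echo 2·21=42. Service 406; fixed 92; total 498.
No other subset beats 439.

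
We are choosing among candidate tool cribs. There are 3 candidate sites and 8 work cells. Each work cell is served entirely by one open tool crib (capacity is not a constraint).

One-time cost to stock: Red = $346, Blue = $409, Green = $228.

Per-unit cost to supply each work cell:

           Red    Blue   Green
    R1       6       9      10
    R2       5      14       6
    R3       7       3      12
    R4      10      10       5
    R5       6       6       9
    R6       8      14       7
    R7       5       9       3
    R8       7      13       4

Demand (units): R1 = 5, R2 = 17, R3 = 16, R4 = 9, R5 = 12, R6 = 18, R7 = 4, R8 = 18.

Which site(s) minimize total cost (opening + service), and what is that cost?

For any fixed open set, each work cell goes to its cheapest open site; total = fixed + service.
{Green}: R1→Green 10·5=50, R2→Green 6·17=102, R3→Green 12·16=192, R4→Green 5·9=45, R5→Green 9·12=108, R6→Green 7·18=126, R7→Green 3·4=12, R8→Green 4·18=72. Service 707; fixed 228; total 935.
{Red}: service 679 + fixed 346 = 1025
{Red, Green}: service 554 + fixed 574 = 1128
{Red, Blue, Green}: service 490 + fixed 983 = 1473
(All 7 nonempty subsets were checked; Green only is lowest.)

Open Green only; minimum total cost 935.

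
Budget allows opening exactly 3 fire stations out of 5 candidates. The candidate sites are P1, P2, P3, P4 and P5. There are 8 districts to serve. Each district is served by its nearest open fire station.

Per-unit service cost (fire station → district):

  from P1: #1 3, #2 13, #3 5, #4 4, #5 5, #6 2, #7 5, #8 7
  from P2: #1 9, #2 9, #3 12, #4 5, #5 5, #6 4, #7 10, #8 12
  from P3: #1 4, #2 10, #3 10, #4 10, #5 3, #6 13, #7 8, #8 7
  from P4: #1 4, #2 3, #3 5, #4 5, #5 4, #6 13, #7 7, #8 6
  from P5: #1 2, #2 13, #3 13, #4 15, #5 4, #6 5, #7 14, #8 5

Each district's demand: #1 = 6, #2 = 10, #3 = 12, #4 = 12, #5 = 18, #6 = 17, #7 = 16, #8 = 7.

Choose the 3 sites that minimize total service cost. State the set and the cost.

With exactly 3 open, each district uses its cheapest among the chosen.
{P1, P3, P4}: #1→P1 3·6=18, #2→P4 3·10=30, #3→P1 5·12=60, #4→P1 4·12=48, #5→P3 3·18=54, #6→P1 2·17=34, #7→P1 5·16=80, #8→P4 6·7=42. Service cost 366.
{P1, P4, P5}: service cost 371
{P1, P2, P4}: service cost 384
Among all 10 size-3 choices, {P1, P3, P4} is lowest.

Choose P1, P3 and P4; total service cost 366.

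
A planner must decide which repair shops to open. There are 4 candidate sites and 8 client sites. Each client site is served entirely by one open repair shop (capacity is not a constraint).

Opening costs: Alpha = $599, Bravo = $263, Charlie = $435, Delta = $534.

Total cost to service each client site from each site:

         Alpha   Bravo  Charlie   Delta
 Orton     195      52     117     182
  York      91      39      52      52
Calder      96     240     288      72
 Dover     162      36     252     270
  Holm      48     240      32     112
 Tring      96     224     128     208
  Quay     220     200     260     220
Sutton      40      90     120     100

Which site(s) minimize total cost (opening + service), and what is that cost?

Open Bravo only; minimum total cost 1384.

For any fixed open set, each client site goes to its cheapest open site; total = fixed + service.
{Bravo}: Orton→Bravo 52, York→Bravo 39, Calder→Bravo 240, Dover→Bravo 36, Holm→Bravo 240, Tring→Bravo 224, Quay→Bravo 200, Sutton→Bravo 90. Service 1121; fixed 263; total 1384.
{Alpha, Bravo}: service 607 + fixed 862 = 1469
{Bravo, Charlie}: Orton→Bravo 52, York→Bravo 39, Calder→Bravo 240, Dover→Bravo 36, Holm→Charlie 32, Tring→Charlie 128, Quay→Bravo 200, Sutton→Bravo 90. Service 817; fixed 698; total 1515.
{Alpha, Bravo, Charlie, Delta}: service 567 + fixed 1831 = 2398
No other subset beats 1384.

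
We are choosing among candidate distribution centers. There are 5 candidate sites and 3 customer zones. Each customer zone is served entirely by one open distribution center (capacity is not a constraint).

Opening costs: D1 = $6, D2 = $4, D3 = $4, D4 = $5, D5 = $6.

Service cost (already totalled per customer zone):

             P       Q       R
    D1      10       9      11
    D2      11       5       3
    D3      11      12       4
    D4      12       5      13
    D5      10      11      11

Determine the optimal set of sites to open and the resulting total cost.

Open D2 only; minimum total cost 23.

For any fixed open set, each customer zone goes to its cheapest open site; total = fixed + service.
{D2}: P→D2 11, Q→D2 5, R→D2 3. Service 19; fixed 4; total 23.
{D2, D3}: service 19 + fixed 8 = 27
{D1, D2}: service 18 + fixed 10 = 28
{D1, D2, D3, D4, D5}: service 18 + fixed 25 = 43
No other subset beats 23.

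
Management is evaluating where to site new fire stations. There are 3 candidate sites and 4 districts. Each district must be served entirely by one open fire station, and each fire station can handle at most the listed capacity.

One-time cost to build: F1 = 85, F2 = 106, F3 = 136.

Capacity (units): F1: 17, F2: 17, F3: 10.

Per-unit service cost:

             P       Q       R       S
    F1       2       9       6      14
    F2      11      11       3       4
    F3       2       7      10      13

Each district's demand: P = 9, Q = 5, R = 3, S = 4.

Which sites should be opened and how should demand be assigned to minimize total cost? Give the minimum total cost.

Minimum total cost: 279

Open {F1, F2}: P→F1 2·9=18, Q→F1 9·5=45, R→F2 3·3=9, S→F2 4·4=16.
Loads: F1 carries 14/17, F2 carries 7/17. Service 88; fixed 191; total 279.
Next best feasible plan costs 288.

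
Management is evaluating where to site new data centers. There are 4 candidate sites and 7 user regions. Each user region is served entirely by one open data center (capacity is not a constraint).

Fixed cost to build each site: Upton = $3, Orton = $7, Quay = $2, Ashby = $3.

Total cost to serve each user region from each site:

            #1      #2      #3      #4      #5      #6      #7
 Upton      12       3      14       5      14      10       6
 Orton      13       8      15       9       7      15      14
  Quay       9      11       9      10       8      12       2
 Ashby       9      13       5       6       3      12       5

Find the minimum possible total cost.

For any fixed open set, each user region goes to its cheapest open site; total = fixed + service.
{Upton, Quay, Ashby}: #1→Quay 9, #2→Upton 3, #3→Ashby 5, #4→Upton 5, #5→Ashby 3, #6→Upton 10, #7→Quay 2. Service 37; fixed 8; total 45.
{Upton, Ashby}: #1→Ashby 9, #2→Upton 3, #3→Ashby 5, #4→Upton 5, #5→Ashby 3, #6→Upton 10, #7→Ashby 5. Service 40; fixed 6; total 46.
{Upton, Quay}: service 46 + fixed 5 = 51
{Upton, Orton, Quay, Ashby}: service 37 + fixed 15 = 52
No other subset beats 45.

Minimum total cost: 45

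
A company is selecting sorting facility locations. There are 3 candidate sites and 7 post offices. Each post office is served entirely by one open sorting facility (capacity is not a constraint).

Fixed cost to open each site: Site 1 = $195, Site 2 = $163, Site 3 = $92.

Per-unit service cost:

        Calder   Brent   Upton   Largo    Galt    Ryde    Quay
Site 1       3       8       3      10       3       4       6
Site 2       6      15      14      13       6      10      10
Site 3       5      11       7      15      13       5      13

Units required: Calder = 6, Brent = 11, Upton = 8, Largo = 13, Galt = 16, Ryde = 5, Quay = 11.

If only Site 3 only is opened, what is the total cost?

Total cost: 870

Each post office is assigned to its cheapest site among the open ones.
{Site 3}: Calder→Site 3 5·6=30, Brent→Site 3 11·11=121, Upton→Site 3 7·8=56, Largo→Site 3 15·13=195, Galt→Site 3 13·16=208, Ryde→Site 3 5·5=25, Quay→Site 3 13·11=143. Service 778; fixed 92; total 870.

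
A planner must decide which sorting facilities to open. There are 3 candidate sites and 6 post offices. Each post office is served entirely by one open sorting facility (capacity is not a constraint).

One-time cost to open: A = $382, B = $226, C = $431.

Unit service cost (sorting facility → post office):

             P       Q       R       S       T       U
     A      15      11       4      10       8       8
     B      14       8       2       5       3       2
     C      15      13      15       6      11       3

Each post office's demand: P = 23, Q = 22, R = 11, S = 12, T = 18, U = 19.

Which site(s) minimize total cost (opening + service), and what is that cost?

Open B only; minimum total cost 898.

For any fixed open set, each post office goes to its cheapest open site; total = fixed + service.
{B}: P→B 14·23=322, Q→B 8·22=176, R→B 2·11=22, S→B 5·12=60, T→B 3·18=54, U→B 2·19=38. Service 672; fixed 226; total 898.
{A, B}: service 672 + fixed 608 = 1280
{B, C}: service 672 + fixed 657 = 1329
{A, B, C}: P→B 14·23=322, Q→B 8·22=176, R→B 2·11=22, S→B 5·12=60, T→B 3·18=54, U→B 2·19=38. Service 672; fixed 1039; total 1711.
No other subset beats 898.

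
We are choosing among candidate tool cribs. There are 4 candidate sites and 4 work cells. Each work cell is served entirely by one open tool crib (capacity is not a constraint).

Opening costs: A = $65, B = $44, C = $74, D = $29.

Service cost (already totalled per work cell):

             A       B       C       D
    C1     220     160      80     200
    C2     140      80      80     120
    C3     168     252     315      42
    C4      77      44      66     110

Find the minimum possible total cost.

Minimum total cost: 371

For any fixed open set, each work cell goes to its cheapest open site; total = fixed + service.
{C, D}: C1→C 80, C2→C 80, C3→D 42, C4→C 66. Service 268; fixed 103; total 371.
{B, C, D}: service 246 + fixed 147 = 393
{B, D}: service 326 + fixed 73 = 399
{A, B, C, D}: C1→C 80, C2→B 80, C3→D 42, C4→B 44. Service 246; fixed 212; total 458.
No other subset beats 371.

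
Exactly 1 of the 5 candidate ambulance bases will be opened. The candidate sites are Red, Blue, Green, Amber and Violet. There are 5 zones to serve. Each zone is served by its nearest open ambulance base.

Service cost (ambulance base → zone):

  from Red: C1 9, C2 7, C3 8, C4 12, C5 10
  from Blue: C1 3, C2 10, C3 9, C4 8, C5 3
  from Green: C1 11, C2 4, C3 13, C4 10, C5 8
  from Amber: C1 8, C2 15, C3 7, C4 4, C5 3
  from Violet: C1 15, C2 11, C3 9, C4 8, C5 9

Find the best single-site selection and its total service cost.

With exactly 1 open, each zone uses its cheapest among the chosen.
{Blue}: C1→Blue 3, C2→Blue 10, C3→Blue 9, C4→Blue 8, C5→Blue 3. Service cost 33.
{Amber}: service cost 37
{Red}: service cost 46
Among all 5 size-1 choices, {Blue} is lowest.

Choose Blue only; total service cost 33.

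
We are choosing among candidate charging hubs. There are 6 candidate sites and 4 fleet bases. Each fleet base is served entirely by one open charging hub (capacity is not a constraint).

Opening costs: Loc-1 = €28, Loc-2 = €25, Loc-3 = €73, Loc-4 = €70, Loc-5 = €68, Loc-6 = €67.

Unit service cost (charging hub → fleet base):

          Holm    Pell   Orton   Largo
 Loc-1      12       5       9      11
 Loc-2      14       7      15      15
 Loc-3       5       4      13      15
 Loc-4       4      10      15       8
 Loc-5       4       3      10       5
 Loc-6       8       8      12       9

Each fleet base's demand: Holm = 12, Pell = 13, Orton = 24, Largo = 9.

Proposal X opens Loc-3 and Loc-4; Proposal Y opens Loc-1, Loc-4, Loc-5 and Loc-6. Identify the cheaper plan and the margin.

Proposal Y is cheaper by 46.

Proposal X: {Loc-3, Loc-4}: Holm→Loc-4 4·12=48, Pell→Loc-3 4·13=52, Orton→Loc-3 13·24=312, Largo→Loc-4 8·9=72. Service 484; fixed 143; total 627.
Proposal Y: {Loc-1, Loc-4, Loc-5, Loc-6}: Holm→Loc-4 4·12=48, Pell→Loc-5 3·13=39, Orton→Loc-1 9·24=216, Largo→Loc-5 5·9=45. Service 348; fixed 233; total 581.
Difference: |627 − 581| = 46.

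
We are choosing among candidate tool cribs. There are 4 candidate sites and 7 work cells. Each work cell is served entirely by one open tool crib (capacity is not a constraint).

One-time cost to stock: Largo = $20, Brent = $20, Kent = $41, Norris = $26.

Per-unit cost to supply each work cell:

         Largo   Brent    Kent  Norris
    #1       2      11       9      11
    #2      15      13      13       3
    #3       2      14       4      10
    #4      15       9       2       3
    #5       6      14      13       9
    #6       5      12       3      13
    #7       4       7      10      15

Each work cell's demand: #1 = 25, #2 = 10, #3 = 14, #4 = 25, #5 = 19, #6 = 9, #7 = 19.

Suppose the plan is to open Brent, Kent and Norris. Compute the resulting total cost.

Each work cell is assigned to its cheapest site among the open ones.
{Brent, Kent, Norris}: #1→Kent 9·25=225, #2→Norris 3·10=30, #3→Kent 4·14=56, #4→Kent 2·25=50, #5→Norris 9·19=171, #6→Kent 3·9=27, #7→Brent 7·19=133. Service 692; fixed 87; total 779.

Total cost: 779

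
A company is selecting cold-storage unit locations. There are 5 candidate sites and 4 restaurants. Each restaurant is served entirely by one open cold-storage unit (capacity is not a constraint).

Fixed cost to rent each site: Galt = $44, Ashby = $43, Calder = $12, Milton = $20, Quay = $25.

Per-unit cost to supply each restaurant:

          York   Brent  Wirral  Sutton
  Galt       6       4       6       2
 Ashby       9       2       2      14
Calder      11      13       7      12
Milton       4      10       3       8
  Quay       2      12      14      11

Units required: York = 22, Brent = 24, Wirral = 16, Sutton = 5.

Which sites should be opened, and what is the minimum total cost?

For any fixed open set, each restaurant goes to its cheapest open site; total = fixed + service.
{Galt, Ashby, Quay}: York→Quay 2·22=44, Brent→Ashby 2·24=48, Wirral→Ashby 2·16=32, Sutton→Galt 2·5=10. Service 134; fixed 112; total 246.
{Ashby, Quay}: service 179 + fixed 68 = 247
{Ashby, Milton, Quay}: service 164 + fixed 88 = 252
{Galt, Ashby, Calder, Milton, Quay}: service 134 + fixed 144 = 278
No other subset beats 246.

Open Galt, Ashby and Quay; minimum total cost 246.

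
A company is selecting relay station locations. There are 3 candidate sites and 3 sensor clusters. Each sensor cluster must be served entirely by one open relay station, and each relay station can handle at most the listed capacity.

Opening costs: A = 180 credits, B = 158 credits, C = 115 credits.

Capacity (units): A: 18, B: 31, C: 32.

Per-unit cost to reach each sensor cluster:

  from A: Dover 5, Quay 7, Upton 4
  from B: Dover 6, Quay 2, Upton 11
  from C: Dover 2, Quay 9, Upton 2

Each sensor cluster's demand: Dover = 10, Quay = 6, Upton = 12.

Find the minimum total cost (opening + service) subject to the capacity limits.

Minimum total cost: 213

Open {C}: Dover→C 2·10=20, Quay→C 9·6=54, Upton→C 2·12=24.
Loads: C carries 28/32. Service 98; fixed 115; total 213.
Next best feasible plan costs 329.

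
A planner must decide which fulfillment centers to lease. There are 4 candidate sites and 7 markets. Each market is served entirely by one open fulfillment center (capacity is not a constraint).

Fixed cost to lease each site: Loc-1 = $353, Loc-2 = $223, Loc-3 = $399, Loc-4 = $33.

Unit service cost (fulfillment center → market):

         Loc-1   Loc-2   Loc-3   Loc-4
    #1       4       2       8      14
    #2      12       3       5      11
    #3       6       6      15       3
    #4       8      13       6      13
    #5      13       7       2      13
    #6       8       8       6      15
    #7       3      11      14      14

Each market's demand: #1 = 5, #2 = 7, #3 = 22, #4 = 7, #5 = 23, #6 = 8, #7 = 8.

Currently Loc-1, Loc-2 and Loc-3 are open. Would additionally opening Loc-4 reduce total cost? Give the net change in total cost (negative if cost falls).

Yes — net change −33 (cost falls by 33).

Current service cost with {Loc-1, Loc-2, Loc-3}: 323.
Adding Loc-4: each market re-picks its cheapest; new service cost 257, saving 66.
Extra fixed cost: 33. Net change = 33 − 66 = -33.
(Totals: 1298 → 1265.)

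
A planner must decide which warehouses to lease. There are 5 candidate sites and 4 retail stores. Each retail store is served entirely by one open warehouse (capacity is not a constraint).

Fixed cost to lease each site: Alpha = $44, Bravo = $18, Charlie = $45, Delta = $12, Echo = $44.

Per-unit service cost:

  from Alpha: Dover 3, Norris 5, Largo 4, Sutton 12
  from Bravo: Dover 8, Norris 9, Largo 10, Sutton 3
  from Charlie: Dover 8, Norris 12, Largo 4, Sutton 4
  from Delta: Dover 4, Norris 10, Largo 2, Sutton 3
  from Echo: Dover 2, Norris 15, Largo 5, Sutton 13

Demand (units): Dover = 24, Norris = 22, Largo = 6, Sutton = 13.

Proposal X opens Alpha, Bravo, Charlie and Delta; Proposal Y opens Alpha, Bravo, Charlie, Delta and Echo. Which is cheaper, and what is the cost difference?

Proposal X: {Alpha, Bravo, Charlie, Delta}: Dover→Alpha 3·24=72, Norris→Alpha 5·22=110, Largo→Delta 2·6=12, Sutton→Bravo 3·13=39. Service 233; fixed 119; total 352.
Proposal Y: {Alpha, Bravo, Charlie, Delta, Echo}: Dover→Echo 2·24=48, Norris→Alpha 5·22=110, Largo→Delta 2·6=12, Sutton→Bravo 3·13=39. Service 209; fixed 163; total 372.
Difference: |352 − 372| = 20.

Proposal X is cheaper by 20.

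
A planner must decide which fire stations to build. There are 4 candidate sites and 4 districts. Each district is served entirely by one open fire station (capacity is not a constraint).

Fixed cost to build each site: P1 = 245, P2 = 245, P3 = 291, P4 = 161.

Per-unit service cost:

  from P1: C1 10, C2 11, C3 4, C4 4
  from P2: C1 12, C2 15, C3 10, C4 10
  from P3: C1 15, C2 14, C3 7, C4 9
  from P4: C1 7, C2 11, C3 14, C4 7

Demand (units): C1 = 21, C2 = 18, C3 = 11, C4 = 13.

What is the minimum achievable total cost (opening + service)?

For any fixed open set, each district goes to its cheapest open site; total = fixed + service.
{P1}: C1→P1 10·21=210, C2→P1 11·18=198, C3→P1 4·11=44, C4→P1 4·13=52. Service 504; fixed 245; total 749.
{P4}: service 590 + fixed 161 = 751
{P1, P4}: service 441 + fixed 406 = 847
{P1, P2, P3, P4}: service 441 + fixed 942 = 1383
No other subset beats 749.

Minimum total cost: 749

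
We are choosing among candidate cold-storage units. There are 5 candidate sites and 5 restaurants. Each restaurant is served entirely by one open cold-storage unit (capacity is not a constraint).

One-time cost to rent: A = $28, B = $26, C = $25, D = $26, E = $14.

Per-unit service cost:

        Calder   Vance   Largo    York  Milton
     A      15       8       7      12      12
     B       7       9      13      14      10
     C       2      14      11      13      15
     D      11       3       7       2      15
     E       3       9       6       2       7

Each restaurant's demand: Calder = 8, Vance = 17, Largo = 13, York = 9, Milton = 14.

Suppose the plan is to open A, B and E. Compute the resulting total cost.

Each restaurant is assigned to its cheapest site among the open ones.
{A, B, E}: Calder→E 3·8=24, Vance→A 8·17=136, Largo→E 6·13=78, York→E 2·9=18, Milton→E 7·14=98. Service 354; fixed 68; total 422.

Total cost: 422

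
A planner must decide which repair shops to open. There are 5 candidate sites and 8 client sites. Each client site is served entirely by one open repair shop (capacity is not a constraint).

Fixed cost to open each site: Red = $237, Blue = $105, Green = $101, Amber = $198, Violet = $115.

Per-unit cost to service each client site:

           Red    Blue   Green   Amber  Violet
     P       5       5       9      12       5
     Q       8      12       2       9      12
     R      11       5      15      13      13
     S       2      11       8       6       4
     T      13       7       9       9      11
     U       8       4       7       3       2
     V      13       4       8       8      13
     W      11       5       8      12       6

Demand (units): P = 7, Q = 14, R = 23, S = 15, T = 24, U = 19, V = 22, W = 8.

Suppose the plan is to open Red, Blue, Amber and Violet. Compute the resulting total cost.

Each client site is assigned to its cheapest site among the open ones.
{Red, Blue, Amber, Violet}: P→Red 5·7=35, Q→Red 8·14=112, R→Blue 5·23=115, S→Red 2·15=30, T→Blue 7·24=168, U→Violet 2·19=38, V→Blue 4·22=88, W→Blue 5·8=40. Service 626; fixed 655; total 1281.

Total cost: 1281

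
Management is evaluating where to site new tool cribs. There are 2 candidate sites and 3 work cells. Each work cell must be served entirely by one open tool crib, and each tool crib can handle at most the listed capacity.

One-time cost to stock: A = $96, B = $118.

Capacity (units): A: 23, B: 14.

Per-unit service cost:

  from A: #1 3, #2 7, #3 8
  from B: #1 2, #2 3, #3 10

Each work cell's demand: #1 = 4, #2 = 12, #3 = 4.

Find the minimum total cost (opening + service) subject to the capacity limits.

Open {A}: #1→A 3·4=12, #2→A 7·12=84, #3→A 8·4=32.
Loads: A carries 20/23. Service 128; fixed 96; total 224.
Next best feasible plan costs 294.

Minimum total cost: 224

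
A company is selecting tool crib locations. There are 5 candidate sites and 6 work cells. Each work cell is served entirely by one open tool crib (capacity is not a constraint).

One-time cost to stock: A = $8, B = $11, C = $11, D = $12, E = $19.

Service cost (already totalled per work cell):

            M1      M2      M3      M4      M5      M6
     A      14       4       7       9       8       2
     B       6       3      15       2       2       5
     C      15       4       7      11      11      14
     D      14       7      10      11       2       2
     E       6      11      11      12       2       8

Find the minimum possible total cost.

Minimum total cost: 41

For any fixed open set, each work cell goes to its cheapest open site; total = fixed + service.
{A, B}: M1→B 6, M2→B 3, M3→A 7, M4→B 2, M5→B 2, M6→A 2. Service 22; fixed 19; total 41.
{B}: M1→B 6, M2→B 3, M3→B 15, M4→B 2, M5→B 2, M6→B 5. Service 33; fixed 11; total 44.
{B, C}: service 25 + fixed 22 = 47
{A, B, C, D, E}: M1→B 6, M2→B 3, M3→A 7, M4→B 2, M5→B 2, M6→A 2. Service 22; fixed 61; total 83.
No other subset beats 41.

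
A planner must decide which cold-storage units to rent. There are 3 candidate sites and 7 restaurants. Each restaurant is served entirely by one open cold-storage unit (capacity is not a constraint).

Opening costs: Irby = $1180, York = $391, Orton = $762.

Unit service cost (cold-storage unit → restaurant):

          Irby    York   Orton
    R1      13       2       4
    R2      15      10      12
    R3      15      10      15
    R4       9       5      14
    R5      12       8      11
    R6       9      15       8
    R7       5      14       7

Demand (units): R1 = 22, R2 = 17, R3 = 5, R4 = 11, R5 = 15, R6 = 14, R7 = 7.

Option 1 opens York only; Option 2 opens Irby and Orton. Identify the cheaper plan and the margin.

Option 1 is cheaper by 1582.

Option 1: {York}: R1→York 2·22=44, R2→York 10·17=170, R3→York 10·5=50, R4→York 5·11=55, R5→York 8·15=120, R6→York 15·14=210, R7→York 14·7=98. Service 747; fixed 391; total 1138.
Option 2: {Irby, Orton}: R1→Orton 4·22=88, R2→Orton 12·17=204, R3→Irby 15·5=75, R4→Irby 9·11=99, R5→Orton 11·15=165, R6→Orton 8·14=112, R7→Irby 5·7=35. Service 778; fixed 1942; total 2720.
Difference: |1138 − 2720| = 1582.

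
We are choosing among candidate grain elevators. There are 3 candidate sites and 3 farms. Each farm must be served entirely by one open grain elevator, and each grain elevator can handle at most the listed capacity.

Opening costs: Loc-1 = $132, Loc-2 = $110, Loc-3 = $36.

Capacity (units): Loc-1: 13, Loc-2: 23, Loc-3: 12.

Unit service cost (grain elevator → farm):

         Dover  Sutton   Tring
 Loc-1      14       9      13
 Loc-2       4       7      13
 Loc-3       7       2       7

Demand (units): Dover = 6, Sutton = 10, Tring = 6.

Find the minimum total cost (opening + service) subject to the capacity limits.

Minimum total cost: 268

Open {Loc-2, Loc-3}: Dover→Loc-2 4·6=24, Sutton→Loc-3 2·10=20, Tring→Loc-2 13·6=78.
Loads: Loc-2 carries 12/23, Loc-3 carries 10/12. Service 122; fixed 146; total 268.
Next best feasible plan costs 282.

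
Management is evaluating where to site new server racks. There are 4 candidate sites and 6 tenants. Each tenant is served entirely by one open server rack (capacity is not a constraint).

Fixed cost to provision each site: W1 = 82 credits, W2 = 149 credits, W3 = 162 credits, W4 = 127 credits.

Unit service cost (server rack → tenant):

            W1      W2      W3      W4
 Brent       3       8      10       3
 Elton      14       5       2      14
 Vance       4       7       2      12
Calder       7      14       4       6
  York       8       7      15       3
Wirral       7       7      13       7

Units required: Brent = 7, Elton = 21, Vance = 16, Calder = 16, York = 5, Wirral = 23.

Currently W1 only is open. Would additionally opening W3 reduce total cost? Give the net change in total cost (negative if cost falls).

Current service cost with {W1}: 692.
Adding W3: each tenant re-picks its cheapest; new service cost 360, saving 332.
Extra fixed cost: 162. Net change = 162 − 332 = -170.
(Totals: 774 → 604.)

Yes — net change −170 (cost falls by 170).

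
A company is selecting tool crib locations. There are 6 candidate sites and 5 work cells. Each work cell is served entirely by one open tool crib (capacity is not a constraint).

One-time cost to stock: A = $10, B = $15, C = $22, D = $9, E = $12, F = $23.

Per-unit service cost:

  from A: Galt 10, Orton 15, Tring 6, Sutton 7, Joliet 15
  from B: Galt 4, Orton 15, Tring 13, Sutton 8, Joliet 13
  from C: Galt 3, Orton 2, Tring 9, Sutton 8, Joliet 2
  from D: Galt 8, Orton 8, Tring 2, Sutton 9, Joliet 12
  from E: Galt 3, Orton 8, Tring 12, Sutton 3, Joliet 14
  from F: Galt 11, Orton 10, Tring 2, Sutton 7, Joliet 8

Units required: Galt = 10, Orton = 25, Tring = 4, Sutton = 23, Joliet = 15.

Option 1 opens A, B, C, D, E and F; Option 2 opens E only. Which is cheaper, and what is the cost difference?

Option 1: {A, B, C, D, E, F}: Galt→C 3·10=30, Orton→C 2·25=50, Tring→D 2·4=8, Sutton→E 3·23=69, Joliet→C 2·15=30. Service 187; fixed 91; total 278.
Option 2: {E}: Galt→E 3·10=30, Orton→E 8·25=200, Tring→E 12·4=48, Sutton→E 3·23=69, Joliet→E 14·15=210. Service 557; fixed 12; total 569.
Difference: |278 − 569| = 291.

Option 1 is cheaper by 291.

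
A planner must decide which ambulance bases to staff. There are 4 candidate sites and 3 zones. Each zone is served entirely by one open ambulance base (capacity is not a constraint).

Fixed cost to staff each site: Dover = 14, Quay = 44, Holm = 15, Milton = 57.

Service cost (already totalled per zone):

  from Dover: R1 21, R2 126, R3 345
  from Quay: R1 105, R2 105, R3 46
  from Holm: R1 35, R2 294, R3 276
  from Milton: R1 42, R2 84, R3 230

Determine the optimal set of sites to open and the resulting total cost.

Open Dover and Quay; minimum total cost 230.

For any fixed open set, each zone goes to its cheapest open site; total = fixed + service.
{Dover, Quay}: R1→Dover 21, R2→Quay 105, R3→Quay 46. Service 172; fixed 58; total 230.
{Dover, Quay, Holm}: service 172 + fixed 73 = 245
{Quay, Holm}: service 186 + fixed 59 = 245
{Dover, Quay, Holm, Milton}: service 151 + fixed 130 = 281
No other subset beats 230.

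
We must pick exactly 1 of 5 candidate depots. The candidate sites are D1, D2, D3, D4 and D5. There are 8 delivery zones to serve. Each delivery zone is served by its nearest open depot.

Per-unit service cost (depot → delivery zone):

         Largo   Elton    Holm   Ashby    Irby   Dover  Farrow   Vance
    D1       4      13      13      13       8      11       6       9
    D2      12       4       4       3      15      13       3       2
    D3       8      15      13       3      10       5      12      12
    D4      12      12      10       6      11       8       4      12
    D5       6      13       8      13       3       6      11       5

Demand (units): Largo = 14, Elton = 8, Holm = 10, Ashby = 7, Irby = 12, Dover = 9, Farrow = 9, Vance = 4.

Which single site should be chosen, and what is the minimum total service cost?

With exactly 1 open, each delivery zone uses its cheapest among the chosen.
{D5}: Largo→D5 6·14=84, Elton→D5 13·8=104, Holm→D5 8·10=80, Ashby→D5 13·7=91, Irby→D5 3·12=36, Dover→D5 6·9=54, Farrow→D5 11·9=99, Vance→D5 5·4=20. Service cost 568.
{D2}: service cost 593
{D1}: service cost 666
Among all 5 size-1 choices, {D5} is lowest.

Choose D5 only; total service cost 568.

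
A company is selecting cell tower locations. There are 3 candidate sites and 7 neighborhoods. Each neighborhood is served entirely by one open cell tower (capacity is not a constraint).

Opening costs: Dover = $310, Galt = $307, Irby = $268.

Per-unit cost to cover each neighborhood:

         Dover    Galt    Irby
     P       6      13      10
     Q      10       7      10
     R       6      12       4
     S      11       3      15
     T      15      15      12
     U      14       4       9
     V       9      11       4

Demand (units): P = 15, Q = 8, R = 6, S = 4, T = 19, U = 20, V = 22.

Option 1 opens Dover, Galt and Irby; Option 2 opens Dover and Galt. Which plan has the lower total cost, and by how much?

Option 2 is cheaper by 89.

Option 1: {Dover, Galt, Irby}: P→Dover 6·15=90, Q→Galt 7·8=56, R→Irby 4·6=24, S→Galt 3·4=12, T→Irby 12·19=228, U→Galt 4·20=80, V→Irby 4·22=88. Service 578; fixed 885; total 1463.
Option 2: {Dover, Galt}: P→Dover 6·15=90, Q→Galt 7·8=56, R→Dover 6·6=36, S→Galt 3·4=12, T→Dover 15·19=285, U→Galt 4·20=80, V→Dover 9·22=198. Service 757; fixed 617; total 1374.
Difference: |1463 − 1374| = 89.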